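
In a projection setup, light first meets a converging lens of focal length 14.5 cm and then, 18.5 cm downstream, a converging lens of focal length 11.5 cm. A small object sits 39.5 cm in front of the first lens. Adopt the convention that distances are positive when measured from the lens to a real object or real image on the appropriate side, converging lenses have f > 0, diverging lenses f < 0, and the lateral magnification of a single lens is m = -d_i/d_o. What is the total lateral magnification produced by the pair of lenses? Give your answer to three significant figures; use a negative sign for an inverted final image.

-0.419

Lens 1: 1/d_i1 = 1/f_1 - 1/d_o1 = 1/14.5 - 1/39.5 = 0.04365 cm^-1, so d_i1 = 22.910 cm.
m_1 = -(22.910)/39.5 = -0.5800.
This image would form 22.910 cm past lens 1, i.e. 4.410 cm beyond lens 2, so it is a virtual object for lens 2: d_o2 = 18.5 - 22.910 = -4.410 cm.
Lens 2: 1/d_i2 = 1/f_2 - 1/d_o2 = 1/11.5 - 1/(-4.410) = 0.31371 cm^-1, so d_i2 = 3.188 cm.
m_2 = -(3.188)/(-4.410) = 0.7228.
Total m = m_1 x m_2 = (-0.5800)(0.7228) = -0.4192.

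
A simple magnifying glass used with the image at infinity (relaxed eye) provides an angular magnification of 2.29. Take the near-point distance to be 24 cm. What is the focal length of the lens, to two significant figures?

10 cm

For the image at infinity, M = D/f.
f = D/M = 24/2.29 = 10.480 cm.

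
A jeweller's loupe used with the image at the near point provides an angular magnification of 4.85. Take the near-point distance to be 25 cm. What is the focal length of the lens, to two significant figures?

6.5 cm

For the image at the near point, M = 1 + D/f.
f = D/(M - 1) = 25/(4.85 - 1) = 6.494 cm.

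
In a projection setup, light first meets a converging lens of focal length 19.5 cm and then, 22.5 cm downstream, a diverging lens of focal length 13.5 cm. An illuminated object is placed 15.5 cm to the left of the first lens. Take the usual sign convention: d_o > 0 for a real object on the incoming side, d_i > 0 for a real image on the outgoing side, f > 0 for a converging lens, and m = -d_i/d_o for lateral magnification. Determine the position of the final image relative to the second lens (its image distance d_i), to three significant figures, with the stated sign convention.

-11.9 cm

Applying the thin-lens equation to the first lens, 1/19.5 = 1/15.5 + 1/d_i1, which gives d_i1 = -75.562 cm.
With d_i1 < 0 the first image is virtual and lies on the object side; the object distance for lens 2 is d_o2 = 22.5 - (-75.562) = 98.062 cm.
Applying the thin-lens equation again with f_2 = -13.5 cm and d_o2 = 98.062 cm gives d_i2 = -11.866 cm.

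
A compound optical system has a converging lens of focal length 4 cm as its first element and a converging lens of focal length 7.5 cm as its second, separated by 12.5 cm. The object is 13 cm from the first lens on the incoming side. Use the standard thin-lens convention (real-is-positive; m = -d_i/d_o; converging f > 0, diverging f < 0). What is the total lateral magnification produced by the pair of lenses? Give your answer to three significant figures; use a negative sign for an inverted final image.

-4.29

Applying the thin-lens equation to the first lens, 1/4 = 1/13 + 1/d_i1, which gives d_i1 = 5.778 cm.
Its lateral magnification is m_1 = -d_i1/d_o1 = -(5.778)/13 = -0.4444.
Object distance for lens 2: d_o2 = 12.5 - 5.778 = 6.722 cm.
Applying the thin-lens equation again with f_2 = 7.5 cm and d_o2 = 6.722 cm gives d_i2 = -64.821 cm.
m_2 = -(-64.821)/(6.722) = 9.6429.
The system's lateral magnification is m_1 m_2 = (-0.4444)(9.6429) = -4.2857.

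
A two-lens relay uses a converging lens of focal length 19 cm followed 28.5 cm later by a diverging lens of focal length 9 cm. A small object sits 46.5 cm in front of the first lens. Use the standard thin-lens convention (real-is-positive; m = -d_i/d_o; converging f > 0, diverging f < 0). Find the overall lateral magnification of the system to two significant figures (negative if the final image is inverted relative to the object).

Lens 1: 1/d_i1 = 1/f_1 - 1/d_o1 = 1/19 - 1/46.5 = 0.03113 cm^-1, so d_i1 = 32.127 cm.
m_1 = -(32.127)/46.5 = -0.6909.
This image would form 32.127 cm past lens 1, i.e. 3.627 cm beyond lens 2, so it is a virtual object for lens 2: d_o2 = 28.5 - 32.127 = -3.627 cm.
Lens 2: 1/d_i2 = 1/f_2 - 1/d_o2 = 1/(-9) - 1/(-3.627) = 0.16458 cm^-1, so d_i2 = 6.076 cm.
m_2 = -(6.076)/(-3.627) = 1.6751.
Overall magnification: m = m_1 m_2 = -1.1574.

-1.2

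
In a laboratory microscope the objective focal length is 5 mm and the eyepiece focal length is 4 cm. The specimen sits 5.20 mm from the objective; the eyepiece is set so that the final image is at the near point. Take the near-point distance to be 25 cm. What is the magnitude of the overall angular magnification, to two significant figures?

Convert to cm: f_obj = 5 mm = 0.5 cm; d_o = 5.20 mm = 0.52 cm.
Objective: 1/d_i = 1/f_obj - 1/d_o = 1/0.5 - 1/0.52 = 0.07692 cm^-1, so d_i = 13.000 cm.
m_obj = -d_i/d_o = -13.000/0.52 = -25.000.
Eyepiece angular magnification (image at near point): M_eye = 1 + D/f_e = 1 + 25/4 = 7.250.
Overall M = m_obj x M_eye = (-25.000)(7.250) = -181.25.
|M| = 181.25.

180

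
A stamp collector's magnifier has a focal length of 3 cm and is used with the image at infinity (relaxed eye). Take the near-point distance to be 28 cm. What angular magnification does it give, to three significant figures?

M = D/f = 28/3 = 9.333.

9.33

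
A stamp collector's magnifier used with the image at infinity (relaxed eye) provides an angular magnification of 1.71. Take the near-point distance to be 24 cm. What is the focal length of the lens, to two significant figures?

14 cm

For the image at infinity, M = D/f.
f = D/M = 24/1.71 = 14.035 cm.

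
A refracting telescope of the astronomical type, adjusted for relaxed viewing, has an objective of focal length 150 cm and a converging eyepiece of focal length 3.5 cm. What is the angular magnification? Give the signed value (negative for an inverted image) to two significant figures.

-43

M = -f_obj/f_eye = -150/(3.5) = -42.857.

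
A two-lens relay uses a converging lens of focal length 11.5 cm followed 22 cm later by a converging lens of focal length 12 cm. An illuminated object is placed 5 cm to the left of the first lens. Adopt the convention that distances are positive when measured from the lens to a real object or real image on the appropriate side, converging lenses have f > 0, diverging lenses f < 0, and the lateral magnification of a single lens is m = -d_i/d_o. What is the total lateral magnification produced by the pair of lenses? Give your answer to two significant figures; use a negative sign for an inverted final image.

-1.1

Applying the thin-lens equation to the first lens, 1/11.5 = 1/5 + 1/d_i1, which gives d_i1 = -8.846 cm.
Its lateral magnification is m_1 = -d_i1/d_o1 = -(-8.846)/5 = 1.7692.
The intermediate image is virtual, 8.846 cm to the left of lens 1, so d_o2 = L - d_i1 = 22 - (-8.846) = 30.846 cm.
Applying the thin-lens equation again with f_2 = 12 cm and d_o2 = 30.846 cm gives d_i2 = 19.641 cm.
m_2 = -(19.641)/(30.846) = -0.6367.
The system's lateral magnification is m_1 m_2 = (1.7692)(-0.6367) = -1.1265.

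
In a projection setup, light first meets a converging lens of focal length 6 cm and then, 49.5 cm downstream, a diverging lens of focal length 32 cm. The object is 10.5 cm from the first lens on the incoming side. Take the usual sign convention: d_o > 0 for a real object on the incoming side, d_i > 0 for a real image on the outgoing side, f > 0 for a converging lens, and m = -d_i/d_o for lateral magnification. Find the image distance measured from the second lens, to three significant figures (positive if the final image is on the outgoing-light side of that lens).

Applying the thin-lens equation to the first lens, 1/6 = 1/10.5 + 1/d_i1, which gives d_i1 = 14.000 cm.
The intermediate image is 14.000 cm to the right of lens 1, so d_o2 = L - d_i1 = 49.5 - 14.000 = 35.500 cm.
Applying the thin-lens equation again with f_2 = -32 cm and d_o2 = 35.500 cm gives d_i2 = -16.830 cm.

-16.8 cm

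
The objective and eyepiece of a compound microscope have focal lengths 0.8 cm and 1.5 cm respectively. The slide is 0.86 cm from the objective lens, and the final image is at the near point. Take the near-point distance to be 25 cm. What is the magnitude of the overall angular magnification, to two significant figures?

240

Objective: 1/d_i = 1/f_obj - 1/d_o = 1/0.8 - 1/0.86 = 0.08721 cm^-1, so d_i = 11.467 cm.
m_obj = -d_i/d_o = -11.467/0.86 = -13.333.
Eyepiece angular magnification (image at near point): M_eye = 1 + D/f_e = 1 + 25/1.5 = 17.667.
Overall M = m_obj x M_eye = (-13.333)(17.667) = -235.56.
|M| = 235.56.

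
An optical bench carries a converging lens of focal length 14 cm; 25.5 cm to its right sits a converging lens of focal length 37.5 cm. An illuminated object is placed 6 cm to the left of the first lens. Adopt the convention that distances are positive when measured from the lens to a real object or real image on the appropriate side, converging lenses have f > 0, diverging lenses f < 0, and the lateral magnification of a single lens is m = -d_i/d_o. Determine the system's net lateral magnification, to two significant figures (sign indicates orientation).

Lens 1: 1/d_i1 = 1/f_1 - 1/d_o1 = 1/14 - 1/6 = -0.09524 cm^-1, so d_i1 = -10.500 cm.
m_1 = -(-10.500)/6 = 1.7500.
With d_i1 < 0 the first image is virtual and lies on the object side; the object distance for lens 2 is d_o2 = 25.5 - (-10.500) = 36.000 cm.
Lens 2: 1/d_i2 = 1/f_2 - 1/d_o2 = 1/37.5 - 1/(36.000) = -0.00111 cm^-1, so d_i2 = -900.000 cm.
m_2 = -(-900.000)/(36.000) = 25.0000.
The system's lateral magnification is m_1 m_2 = (1.7500)(25.0000) = 43.7500.

44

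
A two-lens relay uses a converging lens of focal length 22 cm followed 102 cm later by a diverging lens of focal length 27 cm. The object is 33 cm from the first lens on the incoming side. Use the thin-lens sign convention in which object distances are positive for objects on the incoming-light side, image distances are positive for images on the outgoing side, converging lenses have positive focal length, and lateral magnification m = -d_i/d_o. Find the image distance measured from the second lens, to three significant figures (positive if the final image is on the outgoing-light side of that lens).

Lens 1: 1/d_i1 = 1/f_1 - 1/d_o1 = 1/22 - 1/33 = 0.01515 cm^-1, so d_i1 = 66.000 cm.
That image sits 36.000 cm in front of the second lens, so d_o2 = 36.000 cm.
Lens 2: 1/d_i2 = 1/f_2 - 1/d_o2 = 1/(-27) - 1/(36.000) = -0.06481 cm^-1, so d_i2 = -15.429 cm.

-15.4 cm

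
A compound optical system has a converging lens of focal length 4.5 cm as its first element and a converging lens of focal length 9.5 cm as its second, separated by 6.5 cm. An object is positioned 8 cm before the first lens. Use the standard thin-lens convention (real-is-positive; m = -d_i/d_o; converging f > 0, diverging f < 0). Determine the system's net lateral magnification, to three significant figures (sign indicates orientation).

First lens: d_i1 = 1/(1/4.5 - 1/8) = 10.286 cm.
m_1 = -(10.286)/8 = -1.2857.
Since 10.286 cm > 6.5 cm, the first image lies past the second lens and serves as a virtual object: d_o2 = L - d_i1 = -3.786 cm.
Second lens: d_i2 = 1/(1/9.5 - 1/(-3.786)) = 2.707 cm.
m_2 = -(2.707)/(-3.786) = 0.7151.
Overall magnification: m = m_1 m_2 = -0.9194.

-0.919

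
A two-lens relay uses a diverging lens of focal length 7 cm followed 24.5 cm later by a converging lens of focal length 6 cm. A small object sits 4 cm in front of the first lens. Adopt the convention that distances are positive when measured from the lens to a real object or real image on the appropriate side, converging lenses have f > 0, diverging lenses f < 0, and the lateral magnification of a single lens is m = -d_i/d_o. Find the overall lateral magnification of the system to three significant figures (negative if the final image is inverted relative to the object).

-0.181

Applying the thin-lens equation to the first lens, 1/(-7) = 1/4 + 1/d_i1, which gives d_i1 = -2.545 cm.
Its lateral magnification is m_1 = -d_i1/d_o1 = -(-2.545)/4 = 0.6364.
The intermediate image is virtual, 2.545 cm to the left of lens 1, so d_o2 = L - d_i1 = 24.5 - (-2.545) = 27.045 cm.
Applying the thin-lens equation again with f_2 = 6 cm and d_o2 = 27.045 cm gives d_i2 = 7.711 cm.
m_2 = -(7.711)/(27.045) = -0.2851.
Overall magnification: m = m_1 m_2 = -0.1814.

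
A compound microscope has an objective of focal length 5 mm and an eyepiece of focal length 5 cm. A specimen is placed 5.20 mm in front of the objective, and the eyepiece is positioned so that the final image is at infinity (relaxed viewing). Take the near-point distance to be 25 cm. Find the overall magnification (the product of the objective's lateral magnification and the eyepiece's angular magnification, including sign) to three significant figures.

Convert to cm: f_obj = 5 mm = 0.5 cm; d_o = 5.20 mm = 0.52 cm.
Objective: 1/d_i = 1/f_obj - 1/d_o = 1/0.5 - 1/0.52 = 0.07692 cm^-1, so d_i = 13.000 cm.
m_obj = -d_i/d_o = -13.000/0.52 = -25.000.
Eyepiece angular magnification (image at infinity): M_eye = D/f_e = 25/5 = 5.000.
Overall M = m_obj x M_eye = (-25.000)(5.000) = -125.00.

-125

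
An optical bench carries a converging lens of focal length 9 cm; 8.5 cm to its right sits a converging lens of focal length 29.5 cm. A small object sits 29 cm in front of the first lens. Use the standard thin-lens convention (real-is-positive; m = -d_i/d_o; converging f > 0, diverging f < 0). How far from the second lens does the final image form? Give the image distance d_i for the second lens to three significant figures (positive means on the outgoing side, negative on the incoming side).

3.94 cm

Applying the thin-lens equation to the first lens, 1/9 = 1/29 + 1/d_i1, which gives d_i1 = 13.050 cm.
This image would form 13.050 cm past lens 1, i.e. 4.550 cm beyond lens 2, so it is a virtual object for lens 2: d_o2 = 8.5 - 13.050 = -4.550 cm.
Applying the thin-lens equation again with f_2 = 29.5 cm and d_o2 = -4.550 cm gives d_i2 = 3.942 cm.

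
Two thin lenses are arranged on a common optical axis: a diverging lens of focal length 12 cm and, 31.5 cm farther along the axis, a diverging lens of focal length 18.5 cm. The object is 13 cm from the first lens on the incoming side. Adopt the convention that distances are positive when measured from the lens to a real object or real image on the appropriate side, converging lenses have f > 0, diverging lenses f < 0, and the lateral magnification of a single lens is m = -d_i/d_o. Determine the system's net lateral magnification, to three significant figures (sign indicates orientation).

0.158

Lens 1: 1/d_i1 = 1/f_1 - 1/d_o1 = 1/(-12) - 1/13 = -0.16026 cm^-1, so d_i1 = -6.240 cm.
m_1 = -(-6.240)/13 = 0.4800.
With d_i1 < 0 the first image is virtual and lies on the object side; the object distance for lens 2 is d_o2 = 31.5 - (-6.240) = 37.740 cm.
Lens 2: 1/d_i2 = 1/f_2 - 1/d_o2 = 1/(-18.5) - 1/(37.740) = -0.08055 cm^-1, so d_i2 = -12.414 cm.
m_2 = -(-12.414)/(37.740) = 0.3289.
The system's lateral magnification is m_1 m_2 = (0.4800)(0.3289) = 0.1579.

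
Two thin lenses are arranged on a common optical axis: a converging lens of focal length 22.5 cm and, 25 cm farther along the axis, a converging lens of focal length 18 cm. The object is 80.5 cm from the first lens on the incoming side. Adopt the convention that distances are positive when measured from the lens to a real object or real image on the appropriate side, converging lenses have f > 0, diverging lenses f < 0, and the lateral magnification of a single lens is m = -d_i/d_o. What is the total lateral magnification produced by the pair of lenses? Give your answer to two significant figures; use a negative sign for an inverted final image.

Lens 1: 1/d_i1 = 1/f_1 - 1/d_o1 = 1/22.5 - 1/80.5 = 0.03202 cm^-1, so d_i1 = 31.228 cm.
m_1 = -(31.228)/80.5 = -0.3879.
Since 31.228 cm > 25 cm, the first image lies past the second lens and serves as a virtual object: d_o2 = L - d_i1 = -6.228 cm.
Lens 2: 1/d_i2 = 1/f_2 - 1/d_o2 = 1/18 - 1/(-6.228) = 0.21611 cm^-1, so d_i2 = 4.627 cm.
m_2 = -(4.627)/(-6.228) = 0.7429.
The system's lateral magnification is m_1 m_2 = (-0.3879)(0.7429) = -0.2882.

-0.29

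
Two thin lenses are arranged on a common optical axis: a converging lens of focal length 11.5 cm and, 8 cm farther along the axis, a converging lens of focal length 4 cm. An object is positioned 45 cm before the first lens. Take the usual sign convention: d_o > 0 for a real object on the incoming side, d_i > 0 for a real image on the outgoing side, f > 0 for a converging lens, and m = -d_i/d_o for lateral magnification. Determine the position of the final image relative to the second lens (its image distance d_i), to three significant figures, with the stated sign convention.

Lens 1: 1/d_i1 = 1/f_1 - 1/d_o1 = 1/11.5 - 1/45 = 0.06473 cm^-1, so d_i1 = 15.448 cm.
This image would form 15.448 cm past lens 1, i.e. 7.448 cm beyond lens 2, so it is a virtual object for lens 2: d_o2 = 8 - 15.448 = -7.448 cm.
Lens 2: 1/d_i2 = 1/f_2 - 1/d_o2 = 1/4 - 1/(-7.448) = 0.38427 cm^-1, so d_i2 = 2.602 cm.

2.60 cm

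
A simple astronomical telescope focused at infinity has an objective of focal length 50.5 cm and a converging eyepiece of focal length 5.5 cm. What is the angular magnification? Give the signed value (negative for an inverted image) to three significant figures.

-9.18

M = -f_obj/f_eye = -50.5/(5.5) = -9.182.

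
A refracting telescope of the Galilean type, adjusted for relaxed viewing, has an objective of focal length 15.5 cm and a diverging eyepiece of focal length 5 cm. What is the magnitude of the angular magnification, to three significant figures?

3.10

|M| = f_obj/|f_eye| = 15.5/5 = 3.100.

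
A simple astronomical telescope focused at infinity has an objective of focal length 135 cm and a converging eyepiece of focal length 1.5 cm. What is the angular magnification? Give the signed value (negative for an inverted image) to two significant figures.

-90

M = -f_obj/f_eye = -135/(1.5) = -90.000.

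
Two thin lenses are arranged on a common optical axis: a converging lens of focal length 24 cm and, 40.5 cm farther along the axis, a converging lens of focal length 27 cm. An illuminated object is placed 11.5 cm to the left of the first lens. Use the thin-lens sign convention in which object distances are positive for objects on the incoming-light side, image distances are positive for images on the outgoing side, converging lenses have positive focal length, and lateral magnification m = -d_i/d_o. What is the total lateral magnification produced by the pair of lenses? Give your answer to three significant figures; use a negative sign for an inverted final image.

-1.46

Lens 1: 1/d_i1 = 1/f_1 - 1/d_o1 = 1/24 - 1/11.5 = -0.04529 cm^-1, so d_i1 = -22.080 cm.
m_1 = -(-22.080)/11.5 = 1.9200.
With d_i1 < 0 the first image is virtual and lies on the object side; the object distance for lens 2 is d_o2 = 40.5 - (-22.080) = 62.580 cm.
Lens 2: 1/d_i2 = 1/f_2 - 1/d_o2 = 1/27 - 1/(62.580) = 0.02106 cm^-1, so d_i2 = 47.489 cm.
m_2 = -(47.489)/(62.580) = -0.7589.
Overall magnification: m = m_1 m_2 = -1.4570.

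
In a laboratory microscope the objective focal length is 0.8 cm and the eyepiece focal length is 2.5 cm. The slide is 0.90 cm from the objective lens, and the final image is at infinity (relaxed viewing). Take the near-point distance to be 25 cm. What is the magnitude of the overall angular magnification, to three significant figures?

80.0

Objective: 1/d_i = 1/f_obj - 1/d_o = 1/0.8 - 1/0.90 = 0.13889 cm^-1, so d_i = 7.200 cm.
m_obj = -d_i/d_o = -7.200/0.90 = -8.000.
Eyepiece angular magnification (image at infinity): M_eye = D/f_e = 25/2.5 = 10.000.
Overall M = m_obj x M_eye = (-8.000)(10.000) = -80.00.
|M| = 80.00.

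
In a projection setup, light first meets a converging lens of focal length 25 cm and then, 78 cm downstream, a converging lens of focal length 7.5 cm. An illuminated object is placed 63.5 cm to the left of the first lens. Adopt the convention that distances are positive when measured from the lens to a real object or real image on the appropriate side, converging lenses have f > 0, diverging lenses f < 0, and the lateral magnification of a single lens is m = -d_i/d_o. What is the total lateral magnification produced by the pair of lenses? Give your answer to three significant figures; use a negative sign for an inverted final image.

First lens: d_i1 = 1/(1/25 - 1/63.5) = 41.234 cm.
m_1 = -(41.234)/63.5 = -0.6494.
Object distance for lens 2: d_o2 = 78 - 41.234 = 36.766 cm.
Second lens: d_i2 = 1/(1/7.5 - 1/(36.766)) = 9.422 cm.
m_2 = -(9.422)/(36.766) = -0.2563.
The system's lateral magnification is m_1 m_2 = (-0.6494)(-0.2563) = 0.1664.

0.166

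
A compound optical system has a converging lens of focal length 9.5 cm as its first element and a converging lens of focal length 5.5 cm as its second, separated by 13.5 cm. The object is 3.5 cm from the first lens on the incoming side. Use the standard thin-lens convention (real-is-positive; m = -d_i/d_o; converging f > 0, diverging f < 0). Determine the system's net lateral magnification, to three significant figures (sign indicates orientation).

First lens: d_i1 = 1/(1/9.5 - 1/3.5) = -5.542 cm.
m_1 = -(-5.542)/3.5 = 1.5833.
With d_i1 < 0 the first image is virtual and lies on the object side; the object distance for lens 2 is d_o2 = 13.5 - (-5.542) = 19.042 cm.
Second lens: d_i2 = 1/(1/5.5 - 1/(19.042)) = 7.734 cm.
m_2 = -(7.734)/(19.042) = -0.4062.
Total m = m_1 x m_2 = (1.5833)(-0.4062) = -0.6431.

-0.643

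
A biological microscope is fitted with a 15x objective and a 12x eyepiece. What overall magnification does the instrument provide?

The overall magnification of a compound microscope is the product of the objective and eyepiece magnifications:
M = M_obj x M_eye = 15 x 12 = 180.

180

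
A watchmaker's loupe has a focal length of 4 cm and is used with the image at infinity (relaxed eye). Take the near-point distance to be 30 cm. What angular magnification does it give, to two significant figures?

M = D/f = 30/4 = 7.500.

7.5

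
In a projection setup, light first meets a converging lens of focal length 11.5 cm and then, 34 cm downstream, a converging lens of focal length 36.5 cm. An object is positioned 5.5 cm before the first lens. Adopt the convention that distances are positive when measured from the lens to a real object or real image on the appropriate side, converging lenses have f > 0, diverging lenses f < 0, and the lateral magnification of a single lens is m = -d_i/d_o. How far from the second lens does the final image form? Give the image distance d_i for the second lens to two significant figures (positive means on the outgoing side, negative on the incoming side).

200 cm

Applying the thin-lens equation to the first lens, 1/11.5 = 1/5.5 + 1/d_i1, which gives d_i1 = -10.542 cm.
The intermediate image is virtual, 10.542 cm to the left of lens 1, so d_o2 = L - d_i1 = 34 - (-10.542) = 44.542 cm.
Applying the thin-lens equation again with f_2 = 36.5 cm and d_o2 = 44.542 cm gives d_i2 = 202.168 cm.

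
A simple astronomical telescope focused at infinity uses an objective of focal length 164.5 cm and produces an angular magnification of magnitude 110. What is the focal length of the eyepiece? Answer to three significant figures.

|M| = f_obj/f_eye, so f_eye = f_obj/|M| = 164.5/110.0 = 1.495 cm.

1.50 cm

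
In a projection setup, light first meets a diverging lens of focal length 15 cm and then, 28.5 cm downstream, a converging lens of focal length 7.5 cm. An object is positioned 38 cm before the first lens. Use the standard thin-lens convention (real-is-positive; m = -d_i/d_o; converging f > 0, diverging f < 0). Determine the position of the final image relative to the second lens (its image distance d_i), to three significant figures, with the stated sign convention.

9.27 cm

Lens 1: 1/d_i1 = 1/f_1 - 1/d_o1 = 1/(-15) - 1/38 = -0.09298 cm^-1, so d_i1 = -10.755 cm.
The intermediate image is virtual, 10.755 cm to the left of lens 1, so d_o2 = L - d_i1 = 28.5 - (-10.755) = 39.255 cm.
Lens 2: 1/d_i2 = 1/f_2 - 1/d_o2 = 1/7.5 - 1/(39.255) = 0.10786 cm^-1, so d_i2 = 9.271 cm.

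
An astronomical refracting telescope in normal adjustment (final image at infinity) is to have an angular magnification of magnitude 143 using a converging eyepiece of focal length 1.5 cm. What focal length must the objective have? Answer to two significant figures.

|M| = f_obj/|f_eye|, so f_obj = |M| x |f_eye| = 143.0 x 1.5 = 214.500 cm.

210 cm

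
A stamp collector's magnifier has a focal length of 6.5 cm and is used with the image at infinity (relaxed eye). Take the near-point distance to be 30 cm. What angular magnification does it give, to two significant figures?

4.6

M = D/f = 30/6.5 = 4.615.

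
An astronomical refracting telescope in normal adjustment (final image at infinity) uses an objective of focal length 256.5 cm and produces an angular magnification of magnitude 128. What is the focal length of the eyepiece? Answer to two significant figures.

2.0 cm

|M| = f_obj/f_eye, so f_eye = f_obj/|M| = 256.5/128.0 = 2.004 cm.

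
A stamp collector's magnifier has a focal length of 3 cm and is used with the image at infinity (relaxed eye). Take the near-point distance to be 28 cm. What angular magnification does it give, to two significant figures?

M = D/f = 28/3 = 9.333.

9.3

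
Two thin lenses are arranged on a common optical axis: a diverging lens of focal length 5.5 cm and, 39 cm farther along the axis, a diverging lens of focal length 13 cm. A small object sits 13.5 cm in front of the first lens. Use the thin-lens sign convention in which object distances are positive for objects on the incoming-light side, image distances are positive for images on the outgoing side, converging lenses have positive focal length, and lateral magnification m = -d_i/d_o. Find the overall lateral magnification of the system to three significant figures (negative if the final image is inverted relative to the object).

Lens 1: 1/d_i1 = 1/f_1 - 1/d_o1 = 1/(-5.5) - 1/13.5 = -0.25589 cm^-1, so d_i1 = -3.908 cm.
m_1 = -(-3.908)/13.5 = 0.2895.
The intermediate image is virtual, 3.908 cm to the left of lens 1, so d_o2 = L - d_i1 = 39 - (-3.908) = 42.908 cm.
Lens 2: 1/d_i2 = 1/f_2 - 1/d_o2 = 1/(-13) - 1/(42.908) = -0.10023 cm^-1, so d_i2 = -9.977 cm.
m_2 = -(-9.977)/(42.908) = 0.2325.
Total m = m_1 x m_2 = (0.2895)(0.2325) = 0.0673.

0.0673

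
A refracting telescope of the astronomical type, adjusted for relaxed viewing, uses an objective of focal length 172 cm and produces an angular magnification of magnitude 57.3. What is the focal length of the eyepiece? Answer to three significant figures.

|M| = f_obj/f_eye, so f_eye = f_obj/|M| = 172/57.3 = 3.002 cm.

3.00 cm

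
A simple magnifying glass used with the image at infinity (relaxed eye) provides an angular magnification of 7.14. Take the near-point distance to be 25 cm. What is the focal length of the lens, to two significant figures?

For the image at infinity, M = D/f.
f = D/M = 25/7.14 = 3.501 cm.

3.5 cm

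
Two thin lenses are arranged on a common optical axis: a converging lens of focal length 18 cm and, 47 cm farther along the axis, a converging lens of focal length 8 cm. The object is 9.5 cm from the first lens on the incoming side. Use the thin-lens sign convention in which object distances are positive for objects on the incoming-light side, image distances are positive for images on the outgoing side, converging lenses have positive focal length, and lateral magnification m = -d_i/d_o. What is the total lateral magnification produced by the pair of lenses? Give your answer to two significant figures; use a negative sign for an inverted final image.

Applying the thin-lens equation to the first lens, 1/18 = 1/9.5 + 1/d_i1, which gives d_i1 = -20.118 cm.
Its lateral magnification is m_1 = -d_i1/d_o1 = -(-20.118)/9.5 = 2.1176.
With d_i1 < 0 the first image is virtual and lies on the object side; the object distance for lens 2 is d_o2 = 47 - (-20.118) = 67.118 cm.
Applying the thin-lens equation again with f_2 = 8 cm and d_o2 = 67.118 cm gives d_i2 = 9.083 cm.
m_2 = -(9.083)/(67.118) = -0.1353.
Overall magnification: m = m_1 m_2 = -0.2866.

-0.29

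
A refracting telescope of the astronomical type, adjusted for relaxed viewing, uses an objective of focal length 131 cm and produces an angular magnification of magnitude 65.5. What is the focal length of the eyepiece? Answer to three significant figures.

|M| = f_obj/f_eye, so f_eye = f_obj/|M| = 131/65.5 = 2.000 cm.

2.00 cm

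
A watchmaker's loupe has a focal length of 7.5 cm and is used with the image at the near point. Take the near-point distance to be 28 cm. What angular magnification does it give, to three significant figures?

4.73

M = 1 + D/f = 1 + 28/7.5 = 4.733.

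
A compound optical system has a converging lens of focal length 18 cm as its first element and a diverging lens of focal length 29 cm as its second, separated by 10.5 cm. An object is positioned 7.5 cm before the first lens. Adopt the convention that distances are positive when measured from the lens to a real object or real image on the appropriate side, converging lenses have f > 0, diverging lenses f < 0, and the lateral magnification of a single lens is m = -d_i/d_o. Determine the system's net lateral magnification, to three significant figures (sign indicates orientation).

0.950

First lens: d_i1 = 1/(1/18 - 1/7.5) = -12.857 cm.
m_1 = -(-12.857)/7.5 = 1.7143.
With d_i1 < 0 the first image is virtual and lies on the object side; the object distance for lens 2 is d_o2 = 10.5 - (-12.857) = 23.357 cm.
Second lens: d_i2 = 1/(1/(-29) - 1/(23.357)) = -12.937 cm.
m_2 = -(-12.937)/(23.357) = 0.5539.
Overall magnification: m = m_1 m_2 = 0.9495.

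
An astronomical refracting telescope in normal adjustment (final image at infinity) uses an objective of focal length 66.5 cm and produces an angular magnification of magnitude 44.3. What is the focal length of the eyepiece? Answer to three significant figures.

1.50 cm

|M| = f_obj/f_eye, so f_eye = f_obj/|M| = 66.5/44.3 = 1.501 cm.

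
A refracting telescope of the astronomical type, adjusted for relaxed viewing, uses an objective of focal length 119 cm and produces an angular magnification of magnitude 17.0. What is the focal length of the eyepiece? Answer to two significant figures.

7.0 cm

|M| = f_obj/f_eye, so f_eye = f_obj/|M| = 119/17.0 = 7.000 cm.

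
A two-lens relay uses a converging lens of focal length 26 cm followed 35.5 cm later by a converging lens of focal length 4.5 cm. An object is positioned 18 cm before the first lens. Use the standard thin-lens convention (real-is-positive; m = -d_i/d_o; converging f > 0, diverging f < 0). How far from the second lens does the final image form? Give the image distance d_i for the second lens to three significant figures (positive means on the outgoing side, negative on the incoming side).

4.73 cm

First lens: d_i1 = 1/(1/26 - 1/18) = -58.500 cm.
With d_i1 < 0 the first image is virtual and lies on the object side; the object distance for lens 2 is d_o2 = 35.5 - (-58.500) = 94.000 cm.
Second lens: d_i2 = 1/(1/4.5 - 1/(94.000)) = 4.726 cm.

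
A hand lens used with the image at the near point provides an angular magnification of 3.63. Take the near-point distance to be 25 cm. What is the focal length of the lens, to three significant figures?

For the image at the near point, M = 1 + D/f.
f = D/(M - 1) = 25/(3.63 - 1) = 9.506 cm.

9.51 cm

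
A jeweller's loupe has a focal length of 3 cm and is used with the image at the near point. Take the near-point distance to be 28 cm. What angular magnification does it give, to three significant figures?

M = 1 + D/f = 1 + 28/3 = 10.333.

10.3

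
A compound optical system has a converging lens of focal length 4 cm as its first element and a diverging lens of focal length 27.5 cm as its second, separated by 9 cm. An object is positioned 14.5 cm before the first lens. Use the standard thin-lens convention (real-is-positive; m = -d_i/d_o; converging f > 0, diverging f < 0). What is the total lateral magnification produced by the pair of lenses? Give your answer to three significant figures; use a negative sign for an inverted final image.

-0.338

Lens 1: 1/d_i1 = 1/f_1 - 1/d_o1 = 1/4 - 1/14.5 = 0.18103 cm^-1, so d_i1 = 5.524 cm.
m_1 = -(5.524)/14.5 = -0.3810.
Object distance for lens 2: d_o2 = 9 - 5.524 = 3.476 cm.
Lens 2: 1/d_i2 = 1/f_2 - 1/d_o2 = 1/(-27.5) - 1/(3.476) = -0.32403 cm^-1, so d_i2 = -3.086 cm.
m_2 = -(-3.086)/(3.476) = 0.8878.
The system's lateral magnification is m_1 m_2 = (-0.3810)(0.8878) = -0.3382.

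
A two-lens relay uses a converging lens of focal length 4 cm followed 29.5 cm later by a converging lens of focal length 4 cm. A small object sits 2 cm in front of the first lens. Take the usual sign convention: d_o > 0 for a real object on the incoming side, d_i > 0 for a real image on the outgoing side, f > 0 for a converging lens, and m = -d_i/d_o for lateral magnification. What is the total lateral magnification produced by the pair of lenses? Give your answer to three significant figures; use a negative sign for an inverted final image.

-0.271

First lens: d_i1 = 1/(1/4 - 1/2) = -4.000 cm.
m_1 = -(-4.000)/2 = 2.0000.
With d_i1 < 0 the first image is virtual and lies on the object side; the object distance for lens 2 is d_o2 = 29.5 - (-4.000) = 33.500 cm.
Second lens: d_i2 = 1/(1/4 - 1/(33.500)) = 4.542 cm.
m_2 = -(4.542)/(33.500) = -0.1356.
Overall magnification: m = m_1 m_2 = -0.2712.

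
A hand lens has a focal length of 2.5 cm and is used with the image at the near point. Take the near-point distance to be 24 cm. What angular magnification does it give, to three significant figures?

M = 1 + D/f = 1 + 24/2.5 = 10.600.

10.6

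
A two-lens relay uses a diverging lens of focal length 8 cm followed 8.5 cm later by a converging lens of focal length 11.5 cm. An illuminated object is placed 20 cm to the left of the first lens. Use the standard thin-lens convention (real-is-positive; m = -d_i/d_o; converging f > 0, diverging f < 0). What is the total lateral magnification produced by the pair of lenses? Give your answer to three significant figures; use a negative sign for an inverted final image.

-1.21

Applying the thin-lens equation to the first lens, 1/(-8) = 1/20 + 1/d_i1, which gives d_i1 = -5.714 cm.
Its lateral magnification is m_1 = -d_i1/d_o1 = -(-5.714)/20 = 0.2857.
The intermediate image is virtual, 5.714 cm to the left of lens 1, so d_o2 = L - d_i1 = 8.5 - (-5.714) = 14.214 cm.
Applying the thin-lens equation again with f_2 = 11.5 cm and d_o2 = 14.214 cm gives d_i2 = 60.224 cm.
m_2 = -(60.224)/(14.214) = -4.2368.
Total m = m_1 x m_2 = (0.2857)(-4.2368) = -1.2105.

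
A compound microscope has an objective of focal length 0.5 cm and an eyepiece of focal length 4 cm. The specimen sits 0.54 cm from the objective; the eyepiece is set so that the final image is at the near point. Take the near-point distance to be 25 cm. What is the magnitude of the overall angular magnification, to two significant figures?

Objective: 1/d_i = 1/f_obj - 1/d_o = 1/0.5 - 1/0.54 = 0.14815 cm^-1, so d_i = 6.750 cm.
m_obj = -d_i/d_o = -6.750/0.54 = -12.500.
Eyepiece angular magnification (image at near point): M_eye = 1 + D/f_e = 1 + 25/4 = 7.250.
Overall M = m_obj x M_eye = (-12.500)(7.250) = -90.62.
|M| = 90.62.

91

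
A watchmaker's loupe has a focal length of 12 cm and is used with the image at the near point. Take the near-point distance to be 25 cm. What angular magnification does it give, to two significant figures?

M = 1 + D/f = 1 + 25/12 = 3.083.

3.1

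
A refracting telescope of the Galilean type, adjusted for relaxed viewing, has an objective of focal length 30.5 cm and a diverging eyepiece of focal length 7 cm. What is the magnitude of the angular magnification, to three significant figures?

4.36

|M| = f_obj/|f_eye| = 30.5/7 = 4.357.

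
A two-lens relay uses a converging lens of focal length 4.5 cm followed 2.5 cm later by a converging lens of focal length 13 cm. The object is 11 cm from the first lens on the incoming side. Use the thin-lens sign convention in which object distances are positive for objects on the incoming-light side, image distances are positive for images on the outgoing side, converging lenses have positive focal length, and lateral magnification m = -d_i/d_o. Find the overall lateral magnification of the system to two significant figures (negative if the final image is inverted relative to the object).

-0.50

Lens 1: 1/d_i1 = 1/f_1 - 1/d_o1 = 1/4.5 - 1/11 = 0.13131 cm^-1, so d_i1 = 7.615 cm.
m_1 = -(7.615)/11 = -0.6923.
This image would form 7.615 cm past lens 1, i.e. 5.115 cm beyond lens 2, so it is a virtual object for lens 2: d_o2 = 2.5 - 7.615 = -5.115 cm.
Lens 2: 1/d_i2 = 1/f_2 - 1/d_o2 = 1/13 - 1/(-5.115) = 0.27241 cm^-1, so d_i2 = 3.671 cm.
m_2 = -(3.671)/(-5.115) = 0.7176.
Total m = m_1 x m_2 = (-0.6923)(0.7176) = -0.4968.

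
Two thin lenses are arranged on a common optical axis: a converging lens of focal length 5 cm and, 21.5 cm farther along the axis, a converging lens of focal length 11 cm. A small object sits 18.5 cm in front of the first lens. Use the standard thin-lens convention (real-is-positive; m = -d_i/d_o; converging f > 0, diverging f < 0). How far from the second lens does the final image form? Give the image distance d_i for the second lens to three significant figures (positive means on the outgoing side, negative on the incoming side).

44.2 cm

First lens: d_i1 = 1/(1/5 - 1/18.5) = 6.852 cm.
The intermediate image is 6.852 cm to the right of lens 1, so d_o2 = L - d_i1 = 21.5 - 6.852 = 14.648 cm.
Second lens: d_i2 = 1/(1/11 - 1/(14.648)) = 44.168 cm.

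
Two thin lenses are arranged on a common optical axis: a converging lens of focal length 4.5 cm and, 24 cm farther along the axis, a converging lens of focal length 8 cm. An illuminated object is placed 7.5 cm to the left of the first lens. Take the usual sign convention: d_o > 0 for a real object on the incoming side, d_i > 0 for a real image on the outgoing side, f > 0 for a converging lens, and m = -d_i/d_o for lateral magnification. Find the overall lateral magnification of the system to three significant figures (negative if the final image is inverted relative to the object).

2.53

Applying the thin-lens equation to the first lens, 1/4.5 = 1/7.5 + 1/d_i1, which gives d_i1 = 11.250 cm.
Its lateral magnification is m_1 = -d_i1/d_o1 = -(11.250)/7.5 = -1.5000.
Object distance for lens 2: d_o2 = 24 - 11.250 = 12.750 cm.
Applying the thin-lens equation again with f_2 = 8 cm and d_o2 = 12.750 cm gives d_i2 = 21.474 cm.
m_2 = -(21.474)/(12.750) = -1.6842.
Total m = m_1 x m_2 = (-1.5000)(-1.6842) = 2.5263.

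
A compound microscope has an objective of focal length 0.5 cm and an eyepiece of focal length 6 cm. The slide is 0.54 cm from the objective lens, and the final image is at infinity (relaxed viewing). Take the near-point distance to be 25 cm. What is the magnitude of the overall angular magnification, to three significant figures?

Objective: 1/d_i = 1/f_obj - 1/d_o = 1/0.5 - 1/0.54 = 0.14815 cm^-1, so d_i = 6.750 cm.
m_obj = -d_i/d_o = -6.750/0.54 = -12.500.
Eyepiece angular magnification (image at infinity): M_eye = D/f_e = 25/6 = 4.167.
Overall M = m_obj x M_eye = (-12.500)(4.167) = -52.08.
|M| = 52.08.

52.1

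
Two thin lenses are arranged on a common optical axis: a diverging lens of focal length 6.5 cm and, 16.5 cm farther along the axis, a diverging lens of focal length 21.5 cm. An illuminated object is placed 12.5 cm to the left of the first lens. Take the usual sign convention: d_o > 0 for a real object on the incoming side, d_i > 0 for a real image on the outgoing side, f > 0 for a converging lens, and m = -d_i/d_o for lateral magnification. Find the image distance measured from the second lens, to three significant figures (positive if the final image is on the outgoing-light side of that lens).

-10.6 cm

First lens: d_i1 = 1/(1/(-6.5) - 1/12.5) = -4.276 cm.
With d_i1 < 0 the first image is virtual and lies on the object side; the object distance for lens 2 is d_o2 = 16.5 - (-4.276) = 20.776 cm.
Second lens: d_i2 = 1/(1/(-21.5) - 1/(20.776)) = -10.566 cm.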